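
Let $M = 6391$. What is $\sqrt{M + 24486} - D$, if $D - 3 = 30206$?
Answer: $-30209 + \sqrt{30877} \approx -30033.0$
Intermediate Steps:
$D = 30209$ ($D = 3 + 30206 = 30209$)
$\sqrt{M + 24486} - D = \sqrt{6391 + 24486} - 30209 = \sqrt{30877} - 30209 = -30209 + \sqrt{30877}$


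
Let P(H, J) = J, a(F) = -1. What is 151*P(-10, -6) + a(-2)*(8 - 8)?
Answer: -906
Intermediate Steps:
151*P(-10, -6) + a(-2)*(8 - 8) = 151*(-6) - (8 - 8) = -906 - 1*0 = -906 + 0 = -906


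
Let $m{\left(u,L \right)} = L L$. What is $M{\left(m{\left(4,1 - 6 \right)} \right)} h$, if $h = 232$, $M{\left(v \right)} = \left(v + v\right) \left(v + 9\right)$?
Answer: $394400$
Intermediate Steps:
$m{\left(u,L \right)} = L^{2}$
$M{\left(v \right)} = 2 v \left(9 + v\right)$
$M{\left(m{\left(4,1 - 6 \right)} \right)} h = 2 \left(1 - 6\right)^{2} \left(9 + \left(1 - 6\right)^{2}\right) 232 = 2 \left(-5\right)^{2} \left(9 + \left(-5\right)^{2}\right) 232 = 2 \cdot 25 \left(9 + 25\right) 232 = 2 \cdot 25 \cdot 34 \cdot 232 = 1700 \cdot 232 = 394400$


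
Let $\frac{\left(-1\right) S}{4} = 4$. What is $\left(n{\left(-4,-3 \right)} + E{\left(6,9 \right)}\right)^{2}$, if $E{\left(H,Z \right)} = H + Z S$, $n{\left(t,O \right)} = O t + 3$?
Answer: $15129$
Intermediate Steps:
$S = -16$ ($S = \left(-4\right) 4 = -16$)
$n{\left(t,O \right)} = 3 + O t$
$E{\left(H,Z \right)} = H - 16 Z$ ($E{\left(H,Z \right)} = H + Z \left(-16\right) = H - 16 Z$)
$\left(n{\left(-4,-3 \right)} + E{\left(6,9 \right)}\right)^{2} = \left(\left(3 - -12\right) + \left(6 - 144\right)\right)^{2} = \left(\left(3 + 12\right) + \left(6 - 144\right)\right)^{2} = \left(15 - 138\right)^{2} = \left(-123\right)^{2} = 15129$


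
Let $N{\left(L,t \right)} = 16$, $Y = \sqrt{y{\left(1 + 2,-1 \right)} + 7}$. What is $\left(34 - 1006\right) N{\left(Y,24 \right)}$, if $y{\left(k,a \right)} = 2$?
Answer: $-15552$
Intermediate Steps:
$Y = 3$ ($Y = \sqrt{2 + 7} = \sqrt{9} = 3$)
$\left(34 - 1006\right) N{\left(Y,24 \right)} = \left(34 - 1006\right) 16 = \left(-972\right) 16 = -15552$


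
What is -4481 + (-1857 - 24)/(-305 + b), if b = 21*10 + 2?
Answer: -138284/31 ≈ -4460.8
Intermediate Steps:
b = 212 (b = 210 + 2 = 212)
-4481 + (-1857 - 24)/(-305 + b) = -4481 + (-1857 - 24)/(-305 + 212) = -4481 - 1881/(-93) = -4481 - 1881*(-1/93) = -4481 + 627/31 = -138284/31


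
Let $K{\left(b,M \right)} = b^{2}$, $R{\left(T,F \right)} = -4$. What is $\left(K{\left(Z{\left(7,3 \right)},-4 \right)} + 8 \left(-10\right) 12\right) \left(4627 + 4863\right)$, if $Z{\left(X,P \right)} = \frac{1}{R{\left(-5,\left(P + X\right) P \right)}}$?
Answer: $- \frac{72878455}{8} \approx -9.1098 \cdot 10^{6}$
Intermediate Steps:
$Z{\left(X,P \right)} = - \frac{1}{4}$ ($Z{\left(X,P \right)} = \frac{1}{-4} = - \frac{1}{4}$)
$\left(K{\left(Z{\left(7,3 \right)},-4 \right)} + 8 \left(-10\right) 12\right) \left(4627 + 4863\right) = \left(\left(- \frac{1}{4}\right)^{2} + 8 \left(-10\right) 12\right) \left(4627 + 4863\right) = \left(\frac{1}{16} - 960\right) 9490 = \left(- \frac{15359}{16}\right) 9490 = - \frac{72878455}{8}$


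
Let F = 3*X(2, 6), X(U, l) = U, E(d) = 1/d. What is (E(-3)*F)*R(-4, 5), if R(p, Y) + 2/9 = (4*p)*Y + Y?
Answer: 1354/9 ≈ 150.44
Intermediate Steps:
F = 6 (F = 3*2 = 6)
R(p, Y) = -2/9 + Y + 4*Y*p (R(p, Y) = -2/9 + ((4*p)*Y + Y) = -2/9 + (4*Y*p + Y) = -2/9 + (Y + 4*Y*p) = -2/9 + Y + 4*Y*p)
(E(-3)*F)*R(-4, 5) = (6/(-3))*(-2/9 + 5 + 4*5*(-4)) = (-⅓*6)*(-2/9 + 5 - 80) = -2*(-677/9) = 1354/9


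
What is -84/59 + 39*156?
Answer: 358872/59 ≈ 6082.6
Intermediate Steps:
-84/59 + 39*156 = -84*1/59 + 6084 = -84/59 + 6084 = 358872/59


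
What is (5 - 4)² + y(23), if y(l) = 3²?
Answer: 10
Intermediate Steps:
y(l) = 9
(5 - 4)² + y(23) = (5 - 4)² + 9 = 1² + 9 = 1 + 9 = 10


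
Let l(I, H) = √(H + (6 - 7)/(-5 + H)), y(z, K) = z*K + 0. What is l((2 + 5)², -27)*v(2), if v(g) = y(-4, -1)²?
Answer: 2*I*√1726 ≈ 83.09*I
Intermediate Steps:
y(z, K) = K*z (y(z, K) = K*z + 0 = K*z)
v(g) = 16 (v(g) = (-1*(-4))² = 4² = 16)
l(I, H) = √(H - 1/(-5 + H))
l((2 + 5)², -27)*v(2) = √((-1 - 27*(-5 - 27))/(-5 - 27))*16 = √((-1 - 27*(-32))/(-32))*16 = √(-(-1 + 864)/32)*16 = √(-1/32*863)*16 = √(-863/32)*16 = (I*√1726/8)*16 = 2*I*√1726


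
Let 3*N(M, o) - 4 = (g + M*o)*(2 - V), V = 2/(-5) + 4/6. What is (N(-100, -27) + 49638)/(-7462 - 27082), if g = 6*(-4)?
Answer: -383891/259080 ≈ -1.4817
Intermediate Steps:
V = 4/15 (V = 2*(-⅕) + 4*(⅙) = -⅖ + ⅔ = 4/15 ≈ 0.26667)
g = -24
N(M, o) = -188/15 + 26*M*o/45 (N(M, o) = 4/3 + ((-24 + M*o)*(2 - 1*4/15))/3 = 4/3 + ((-24 + M*o)*(2 - 4/15))/3 = 4/3 + ((-24 + M*o)*(26/15))/3 = 4/3 + (-208/5 + 26*M*o/15)/3 = 4/3 + (-208/15 + 26*M*o/45) = -188/15 + 26*M*o/45)
(N(-100, -27) + 49638)/(-7462 - 27082) = ((-188/15 + (26/45)*(-100)*(-27)) + 49638)/(-7462 - 27082) = ((-188/15 + 1560) + 49638)/(-34544) = (23212/15 + 49638)*(-1/34544) = (767782/15)*(-1/34544) = -383891/259080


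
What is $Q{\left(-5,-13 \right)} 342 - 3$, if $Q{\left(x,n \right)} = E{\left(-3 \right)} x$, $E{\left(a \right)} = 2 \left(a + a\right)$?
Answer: $20517$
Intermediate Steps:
$E{\left(a \right)} = 4 a$ ($E{\left(a \right)} = 2 \cdot 2 a = 4 a$)
$Q{\left(x,n \right)} = - 12 x$ ($Q{\left(x,n \right)} = 4 \left(-3\right) x = - 12 x$)
$Q{\left(-5,-13 \right)} 342 - 3 = \left(-12\right) \left(-5\right) 342 - 3 = 60 \cdot 342 - 3 = 20520 - 3 = 20517$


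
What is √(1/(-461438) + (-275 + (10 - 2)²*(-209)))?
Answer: I*√2906639555559882/461438 ≈ 116.84*I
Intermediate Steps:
√(1/(-461438) + (-275 + (10 - 2)²*(-209))) = √(-1/461438 + (-275 + 8²*(-209))) = √(-1/461438 + (-275 + 64*(-209))) = √(-1/461438 + (-275 - 13376)) = √(-1/461438 - 13651) = √(-6299090139/461438) = I*√2906639555559882/461438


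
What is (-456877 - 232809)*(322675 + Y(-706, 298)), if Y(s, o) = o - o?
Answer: -222544430050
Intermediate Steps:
Y(s, o) = 0
(-456877 - 232809)*(322675 + Y(-706, 298)) = (-456877 - 232809)*(322675 + 0) = -689686*322675 = -222544430050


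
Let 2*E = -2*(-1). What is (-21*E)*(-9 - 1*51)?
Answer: 1260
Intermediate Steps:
E = 1 (E = (-2*(-1))/2 = (½)*2 = 1)
(-21*E)*(-9 - 1*51) = (-21*1)*(-9 - 1*51) = -21*(-9 - 51) = -21*(-60) = 1260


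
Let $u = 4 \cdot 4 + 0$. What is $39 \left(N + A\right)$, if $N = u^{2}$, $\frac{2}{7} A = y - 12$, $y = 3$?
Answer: $\frac{17511}{2} \approx 8755.5$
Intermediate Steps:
$u = 16$ ($u = 16 + 0 = 16$)
$A = - \frac{63}{2}$ ($A = \frac{7 \left(3 - 12\right)}{2} = \frac{7}{2} \left(-9\right) = - \frac{63}{2} \approx -31.5$)
$N = 256$ ($N = 16^{2} = 256$)
$39 \left(N + A\right) = 39 \left(256 - \frac{63}{2}\right) = 39 \cdot \frac{449}{2} = \frac{17511}{2}$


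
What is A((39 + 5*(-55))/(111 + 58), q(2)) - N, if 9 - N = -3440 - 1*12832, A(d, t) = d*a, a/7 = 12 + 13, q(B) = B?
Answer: -2792789/169 ≈ -16525.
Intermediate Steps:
a = 175 (a = 7*(12 + 13) = 7*25 = 175)
A(d, t) = 175*d (A(d, t) = d*175 = 175*d)
N = 16281 (N = 9 - (-3440 - 1*12832) = 9 - (-3440 - 12832) = 9 - 1*(-16272) = 9 + 16272 = 16281)
A((39 + 5*(-55))/(111 + 58), q(2)) - N = 175*((39 + 5*(-55))/(111 + 58)) - 1*16281 = 175*((39 - 275)/169) - 16281 = 175*(-236*1/169) - 16281 = 175*(-236/169) - 16281 = -41300/169 - 16281 = -2792789/169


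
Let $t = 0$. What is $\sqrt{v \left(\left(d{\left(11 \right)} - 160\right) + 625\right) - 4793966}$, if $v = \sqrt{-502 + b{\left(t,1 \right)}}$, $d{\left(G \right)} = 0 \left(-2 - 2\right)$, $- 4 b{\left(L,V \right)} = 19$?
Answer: $\frac{\sqrt{-19175864 + 930 i \sqrt{2027}}}{2} \approx 2.3904 + 2189.5 i$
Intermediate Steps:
$b{\left(L,V \right)} = - \frac{19}{4}$ ($b{\left(L,V \right)} = \left(- \frac{1}{4}\right) 19 = - \frac{19}{4}$)
$d{\left(G \right)} = 0$ ($d{\left(G \right)} = 0 \left(-4\right) = 0$)
$v = \frac{i \sqrt{2027}}{2}$ ($v = \sqrt{-502 - \frac{19}{4}} = \sqrt{- \frac{2027}{4}} = \frac{i \sqrt{2027}}{2} \approx 22.511 i$)
$\sqrt{v \left(\left(d{\left(11 \right)} - 160\right) + 625\right) - 4793966} = \sqrt{\frac{i \sqrt{2027}}{2} \left(\left(0 - 160\right) + 625\right) - 4793966} = \sqrt{\frac{i \sqrt{2027}}{2} \left(-160 + 625\right) - 4793966} = \sqrt{\frac{i \sqrt{2027}}{2} \cdot 465 - 4793966} = \sqrt{\frac{465 i \sqrt{2027}}{2} - 4793966} = \sqrt{-4793966 + \frac{465 i \sqrt{2027}}{2}}$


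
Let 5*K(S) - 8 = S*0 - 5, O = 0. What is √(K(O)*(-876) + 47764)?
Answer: 44*√610/5 ≈ 217.34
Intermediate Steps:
K(S) = ⅗ (K(S) = 8/5 + (S*0 - 5)/5 = 8/5 + (0 - 5)/5 = 8/5 + (⅕)*(-5) = 8/5 - 1 = ⅗)
√(K(O)*(-876) + 47764) = √((⅗)*(-876) + 47764) = √(-2628/5 + 47764) = √(236192/5) = 44*√610/5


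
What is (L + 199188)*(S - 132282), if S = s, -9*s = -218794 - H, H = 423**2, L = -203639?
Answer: 3528819565/9 ≈ 3.9209e+8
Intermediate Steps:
H = 178929
s = 397723/9 (s = -(-218794 - 1*178929)/9 = -(-218794 - 178929)/9 = -1/9*(-397723) = 397723/9 ≈ 44191.)
S = 397723/9 ≈ 44191.
(L + 199188)*(S - 132282) = (-203639 + 199188)*(397723/9 - 132282) = -4451*(-792815/9) = 3528819565/9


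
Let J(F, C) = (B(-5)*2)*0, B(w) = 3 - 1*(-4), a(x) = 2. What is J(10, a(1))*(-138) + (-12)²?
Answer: 144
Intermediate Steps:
B(w) = 7 (B(w) = 3 + 4 = 7)
J(F, C) = 0 (J(F, C) = (7*2)*0 = 14*0 = 0)
J(10, a(1))*(-138) + (-12)² = 0*(-138) + (-12)² = 0 + 144 = 144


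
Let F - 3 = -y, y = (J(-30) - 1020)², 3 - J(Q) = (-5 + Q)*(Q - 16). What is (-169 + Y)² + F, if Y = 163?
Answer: -6901090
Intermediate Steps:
J(Q) = 3 - (-16 + Q)*(-5 + Q) (J(Q) = 3 - (-5 + Q)*(Q - 16) = 3 - (-5 + Q)*(-16 + Q) = 3 - (-16 + Q)*(-5 + Q))
y = 6901129 (y = ((-77 - 1*(-30)² + 21*(-30)) - 1020)² = ((-77 - 1*900 - 630) - 1020)² = ((-77 - 900 - 630) - 1020)² = (-1607 - 1020)² = (-2627)² = 6901129)
F = -6901126 (F = 3 - 1*6901129 = 3 - 6901129 = -6901126)
(-169 + Y)² + F = (-169 + 163)² - 6901126 = (-6)² - 6901126 = 36 - 6901126 = -6901090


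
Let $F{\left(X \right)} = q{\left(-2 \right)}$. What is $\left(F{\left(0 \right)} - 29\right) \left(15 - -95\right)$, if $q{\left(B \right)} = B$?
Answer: $-3410$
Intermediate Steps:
$F{\left(X \right)} = -2$
$\left(F{\left(0 \right)} - 29\right) \left(15 - -95\right) = \left(-2 - 29\right) \left(15 - -95\right) = - 31 \left(15 + 95\right) = \left(-31\right) 110 = -3410$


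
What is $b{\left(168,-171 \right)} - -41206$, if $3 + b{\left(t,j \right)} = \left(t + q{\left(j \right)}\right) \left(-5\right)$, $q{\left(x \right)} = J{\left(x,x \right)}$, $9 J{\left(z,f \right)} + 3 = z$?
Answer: $\frac{121379}{3} \approx 40460.0$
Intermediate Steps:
$J{\left(z,f \right)} = - \frac{1}{3} + \frac{z}{9}$
$q{\left(x \right)} = - \frac{1}{3} + \frac{x}{9}$
$b{\left(t,j \right)} = - \frac{4}{3} - 5 t - \frac{5 j}{9}$ ($b{\left(t,j \right)} = -3 + \left(t + \left(- \frac{1}{3} + \frac{j}{9}\right)\right) \left(-5\right) = -3 + \left(- \frac{1}{3} + t + \frac{j}{9}\right) \left(-5\right) = -3 - \left(- \frac{5}{3} + 5 t + \frac{5 j}{9}\right) = - \frac{4}{3} - 5 t - \frac{5 j}{9}$)
$b{\left(168,-171 \right)} - -41206 = \left(- \frac{4}{3} - 840 - -95\right) - -41206 = \left(- \frac{4}{3} - 840 + 95\right) + 41206 = - \frac{2239}{3} + 41206 = \frac{121379}{3}$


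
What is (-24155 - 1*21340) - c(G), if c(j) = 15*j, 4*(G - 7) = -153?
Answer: -180105/4 ≈ -45026.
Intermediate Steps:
G = -125/4 (G = 7 + (¼)*(-153) = 7 - 153/4 = -125/4 ≈ -31.250)
(-24155 - 1*21340) - c(G) = (-24155 - 1*21340) - 15*(-125)/4 = (-24155 - 21340) - 1*(-1875/4) = -45495 + 1875/4 = -180105/4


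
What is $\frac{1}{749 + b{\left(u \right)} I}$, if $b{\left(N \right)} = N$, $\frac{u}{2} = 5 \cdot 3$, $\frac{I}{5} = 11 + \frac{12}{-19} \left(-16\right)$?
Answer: $\frac{19}{74381} \approx 0.00025544$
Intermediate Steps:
$I = \frac{2005}{19}$ ($I = 5 \left(11 + \frac{12}{-19} \left(-16\right)\right) = 5 \left(11 + 12 \left(- \frac{1}{19}\right) \left(-16\right)\right) = 5 \left(11 - - \frac{192}{19}\right) = 5 \left(11 + \frac{192}{19}\right) = 5 \cdot \frac{401}{19} = \frac{2005}{19} \approx 105.53$)
$u = 30$ ($u = 2 \cdot 5 \cdot 3 = 2 \cdot 15 = 30$)
$\frac{1}{749 + b{\left(u \right)} I} = \frac{1}{749 + 30 \cdot \frac{2005}{19}} = \frac{1}{749 + \frac{60150}{19}} = \frac{1}{\frac{74381}{19}} = \frac{19}{74381}$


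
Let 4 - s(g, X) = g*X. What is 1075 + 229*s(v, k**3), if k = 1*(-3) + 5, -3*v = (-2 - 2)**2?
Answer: 35285/3 ≈ 11762.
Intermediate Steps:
v = -16/3 (v = -(-2 - 2)**2/3 = -1/3*(-4)**2 = -1/3*16 = -16/3 ≈ -5.3333)
k = 2 (k = -3 + 5 = 2)
s(g, X) = 4 - X*g (s(g, X) = 4 - g*X = 4 - X*g)
1075 + 229*s(v, k**3) = 1075 + 229*(4 - 1*2**3*(-16/3)) = 1075 + 229*(4 - 1*8*(-16/3)) = 1075 + 229*(4 + 128/3) = 1075 + 229*(140/3) = 1075 + 32060/3 = 35285/3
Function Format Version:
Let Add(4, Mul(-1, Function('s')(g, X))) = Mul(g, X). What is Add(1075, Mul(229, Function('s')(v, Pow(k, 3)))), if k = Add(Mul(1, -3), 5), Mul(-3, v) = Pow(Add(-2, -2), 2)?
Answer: Rational(35285, 3) ≈ 11762.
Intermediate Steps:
v = Rational(-16, 3) (v = Mul(Rational(-1, 3), Pow(Add(-2, -2), 2)) = Mul(Rational(-1, 3), Pow(-4, 2)) = Mul(Rational(-1, 3), 16) = Rational(-16, 3) ≈ -5.3333)
k = 2 (k = Add(-3, 5) = 2)
Function('s')(g, X) = Add(4, Mul(-1, X, g)) (Function('s')(g, X) = Add(4, Mul(-1, Mul(g, X))) = Add(4, Mul(-1, Mul(X, g))) = Add(4, Mul(-1, X, g)))
Add(1075, Mul(229, Function('s')(v, Pow(k, 3)))) = Add(1075, Mul(229, Add(4, Mul(-1, Pow(2, 3), Rational(-16, 3))))) = Add(1075, Mul(229, Add(4, Mul(-1, 8, Rational(-16, 3))))) = Add(1075, Mul(229, Add(4, Rational(128, 3)))) = Add(1075, Mul(229, Rational(140, 3))) = Add(1075, Rational(32060, 3)) = Rational(35285, 3)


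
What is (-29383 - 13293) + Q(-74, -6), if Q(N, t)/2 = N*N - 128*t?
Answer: -30188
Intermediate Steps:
Q(N, t) = -256*t + 2*N² (Q(N, t) = 2*(N*N - 128*t) = 2*(N² - 128*t) = -256*t + 2*N²)
(-29383 - 13293) + Q(-74, -6) = (-29383 - 13293) + (-256*(-6) + 2*(-74)²) = -42676 + (1536 + 2*5476) = -42676 + (1536 + 10952) = -42676 + 12488 = -30188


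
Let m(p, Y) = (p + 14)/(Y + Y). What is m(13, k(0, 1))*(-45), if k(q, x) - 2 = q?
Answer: -1215/4 ≈ -303.75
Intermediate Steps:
k(q, x) = 2 + q
m(p, Y) = (14 + p)/(2*Y) (m(p, Y) = (14 + p)/((2*Y)) = (14 + p)*(1/(2*Y)) = (14 + p)/(2*Y))
m(13, k(0, 1))*(-45) = ((14 + 13)/(2*(2 + 0)))*(-45) = ((1/2)*27/2)*(-45) = ((1/2)*(1/2)*27)*(-45) = (27/4)*(-45) = -1215/4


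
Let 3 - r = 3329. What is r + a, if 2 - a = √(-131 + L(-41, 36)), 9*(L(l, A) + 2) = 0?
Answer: -3324 - I*√133 ≈ -3324.0 - 11.533*I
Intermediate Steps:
r = -3326 (r = 3 - 1*3329 = 3 - 3329 = -3326)
L(l, A) = -2 (L(l, A) = -2 + (⅑)*0 = -2 + 0 = -2)
a = 2 - I*√133 (a = 2 - √(-131 - 2) = 2 - √(-133) = 2 - I*√133 ≈ 2.0 - 11.533*I)
r + a = -3326 + (2 - I*√133) = -3324 - I*√133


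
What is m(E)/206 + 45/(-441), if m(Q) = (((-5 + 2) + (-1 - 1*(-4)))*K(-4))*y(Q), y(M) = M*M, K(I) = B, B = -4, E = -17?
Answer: -5/49 ≈ -0.10204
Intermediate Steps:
K(I) = -4
y(M) = M**2
m(Q) = 0 (m(Q) = (((-5 + 2) + (-1 - 1*(-4)))*(-4))*Q**2 = ((-3 + (-1 + 4))*(-4))*Q**2 = ((-3 + 3)*(-4))*Q**2 = (0*(-4))*Q**2 = 0*Q**2 = 0)
m(E)/206 + 45/(-441) = 0/206 + 45/(-441) = 0*(1/206) + 45*(-1/441) = 0 - 5/49 = -5/49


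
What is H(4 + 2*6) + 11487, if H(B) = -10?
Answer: 11477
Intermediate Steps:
H(4 + 2*6) + 11487 = -10 + 11487 = 11477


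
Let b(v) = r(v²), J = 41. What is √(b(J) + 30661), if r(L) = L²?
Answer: √2856422 ≈ 1690.1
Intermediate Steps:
b(v) = v⁴ (b(v) = (v²)² = v⁴)
√(b(J) + 30661) = √(41⁴ + 30661) = √(2825761 + 30661) = √2856422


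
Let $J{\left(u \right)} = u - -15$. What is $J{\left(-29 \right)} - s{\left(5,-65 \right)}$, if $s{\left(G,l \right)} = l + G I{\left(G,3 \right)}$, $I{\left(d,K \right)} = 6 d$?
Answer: $-99$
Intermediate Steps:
$J{\left(u \right)} = 15 + u$ ($J{\left(u \right)} = u + 15 = 15 + u$)
$s{\left(G,l \right)} = l + 6 G^{2}$ ($s{\left(G,l \right)} = l + G 6 G = l + 6 G^{2}$)
$J{\left(-29 \right)} - s{\left(5,-65 \right)} = \left(15 - 29\right) - \left(-65 + 6 \cdot 5^{2}\right) = -14 - \left(-65 + 6 \cdot 25\right) = -14 - \left(-65 + 150\right) = -14 - 85 = -99$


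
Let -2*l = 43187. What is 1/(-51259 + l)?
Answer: -2/145705 ≈ -1.3726e-5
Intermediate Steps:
l = -43187/2 (l = -½*43187 = -43187/2 ≈ -21594.)
1/(-51259 + l) = 1/(-51259 - 43187/2) = 1/(-145705/2) = -2/145705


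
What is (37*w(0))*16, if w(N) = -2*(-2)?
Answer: 2368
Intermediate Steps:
w(N) = 4
(37*w(0))*16 = (37*4)*16 = 148*16 = 2368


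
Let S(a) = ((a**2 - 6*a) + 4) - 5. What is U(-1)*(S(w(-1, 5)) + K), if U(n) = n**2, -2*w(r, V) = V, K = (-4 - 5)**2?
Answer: 405/4 ≈ 101.25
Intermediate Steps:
K = 81 (K = (-9)**2 = 81)
w(r, V) = -V/2
S(a) = -1 + a**2 - 6*a (S(a) = (4 + a**2 - 6*a) - 5 = -1 + a**2 - 6*a)
U(-1)*(S(w(-1, 5)) + K) = (-1)**2*((-1 + (-1/2*5)**2 - (-3)*5) + 81) = 1*((-1 + (-5/2)**2 - 6*(-5/2)) + 81) = 1*((-1 + 25/4 + 15) + 81) = 1*(81/4 + 81) = 1*(405/4) = 405/4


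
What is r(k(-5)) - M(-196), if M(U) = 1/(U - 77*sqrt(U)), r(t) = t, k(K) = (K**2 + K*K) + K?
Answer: 275626/6125 - 11*I/12250 ≈ 45.0 - 0.00089796*I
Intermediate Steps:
k(K) = K + 2*K**2 (k(K) = (K**2 + K**2) + K = 2*K**2 + K = K + 2*K**2)
r(k(-5)) - M(-196) = -5*(1 + 2*(-5)) - 1/(-196 - 1078*I) = -5*(1 - 10) - 1/(-196 - 1078*I) = -5*(-9) - 1/(-196 - 1078*I) = 45 - (-196 + 1078*I)/1200500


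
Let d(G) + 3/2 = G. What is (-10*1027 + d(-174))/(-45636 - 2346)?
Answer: 20891/95964 ≈ 0.21770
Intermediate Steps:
d(G) = -3/2 + G
(-10*1027 + d(-174))/(-45636 - 2346) = (-10*1027 + (-3/2 - 174))/(-45636 - 2346) = (-10270 - 351/2)/(-47982) = -20891/2*(-1/47982) = 20891/95964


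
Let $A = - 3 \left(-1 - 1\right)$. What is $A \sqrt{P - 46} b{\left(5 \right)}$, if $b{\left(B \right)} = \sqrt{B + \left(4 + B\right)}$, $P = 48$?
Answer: $12 \sqrt{7} \approx 31.749$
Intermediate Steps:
$b{\left(B \right)} = \sqrt{4 + 2 B}$
$A = 6$ ($A = \left(-3\right) \left(-2\right) = 6$)
$A \sqrt{P - 46} b{\left(5 \right)} = 6 \sqrt{48 - 46} \sqrt{4 + 2 \cdot 5} = 6 \sqrt{2} \sqrt{4 + 10} = 6 \sqrt{2} \sqrt{14} = 12 \sqrt{7}$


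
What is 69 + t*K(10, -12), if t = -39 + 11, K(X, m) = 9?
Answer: -183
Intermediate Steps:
t = -28
69 + t*K(10, -12) = 69 - 28*9 = 69 - 252 = -183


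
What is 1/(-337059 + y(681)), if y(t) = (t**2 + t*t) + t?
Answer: 1/591144 ≈ 1.6916e-6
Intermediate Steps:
y(t) = t + 2*t**2 (y(t) = (t**2 + t**2) + t = 2*t**2 + t = t + 2*t**2)
1/(-337059 + y(681)) = 1/(-337059 + 681*(1 + 2*681)) = 1/(-337059 + 681*(1 + 1362)) = 1/(-337059 + 681*1363) = 1/(-337059 + 928203) = 1/591144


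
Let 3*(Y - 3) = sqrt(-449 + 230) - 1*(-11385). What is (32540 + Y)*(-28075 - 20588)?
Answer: -1768316094 - 16221*I*sqrt(219) ≈ -1.7683e+9 - 2.4005e+5*I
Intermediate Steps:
Y = 3798 + I*sqrt(219)/3 (Y = 3 + (sqrt(-449 + 230) - 1*(-11385))/3 = 3 + (sqrt(-219) + 11385)/3 = 3 + (I*sqrt(219) + 11385)/3 = 3 + (11385 + I*sqrt(219))/3 = 3 + (3795 + I*sqrt(219)/3) = 3798 + I*sqrt(219)/3 ≈ 3798.0 + 4.9329*I)
(32540 + Y)*(-28075 - 20588) = (32540 + (3798 + I*sqrt(219)/3))*(-28075 - 20588) = (36338 + I*sqrt(219)/3)*(-48663) = -1768316094 - 16221*I*sqrt(219)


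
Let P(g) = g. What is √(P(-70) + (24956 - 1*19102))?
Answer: 2*√1446 ≈ 76.053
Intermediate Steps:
√(P(-70) + (24956 - 1*19102)) = √(-70 + (24956 - 1*19102)) = √(-70 + (24956 - 19102)) = √(-70 + 5854) = √5784 = 2*√1446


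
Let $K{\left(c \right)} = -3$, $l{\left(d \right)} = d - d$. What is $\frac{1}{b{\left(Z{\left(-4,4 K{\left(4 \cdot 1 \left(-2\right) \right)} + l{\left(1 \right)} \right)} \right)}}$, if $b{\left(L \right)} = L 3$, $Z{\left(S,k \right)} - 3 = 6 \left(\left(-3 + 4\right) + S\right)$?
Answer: $- \frac{1}{45} \approx -0.022222$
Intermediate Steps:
$l{\left(d \right)} = 0$
$Z{\left(S,k \right)} = 9 + 6 S$ ($Z{\left(S,k \right)} = 3 + 6 \left(\left(-3 + 4\right) + S\right) = 3 + 6 \left(1 + S\right) = 3 + \left(6 + 6 S\right) = 9 + 6 S$)
$b{\left(L \right)} = 3 L$
$\frac{1}{b{\left(Z{\left(-4,4 K{\left(4 \cdot 1 \left(-2\right) \right)} + l{\left(1 \right)} \right)} \right)}} = \frac{1}{3 \left(9 + 6 \left(-4\right)\right)} = \frac{1}{3 \left(9 - 24\right)} = \frac{1}{3 \left(-15\right)} = \frac{1}{-45} = - \frac{1}{45}$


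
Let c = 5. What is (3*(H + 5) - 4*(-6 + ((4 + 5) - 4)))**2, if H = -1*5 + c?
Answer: 361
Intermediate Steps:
H = 0 (H = -1*5 + 5 = -5 + 5 = 0)
(3*(H + 5) - 4*(-6 + ((4 + 5) - 4)))**2 = (3*(0 + 5) - 4*(-6 + ((4 + 5) - 4)))**2 = (3*5 - 4*(-6 + (9 - 4)))**2 = (15 - 4*(-6 + 5))**2 = (15 - 4*(-1))**2 = (15 + 4)**2 = 19**2 = 361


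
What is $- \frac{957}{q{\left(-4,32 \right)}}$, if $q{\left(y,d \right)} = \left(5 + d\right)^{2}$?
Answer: $- \frac{957}{1369} \approx -0.69905$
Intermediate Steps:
$- \frac{957}{q{\left(-4,32 \right)}} = - \frac{957}{\left(5 + 32\right)^{2}} = - \frac{957}{37^{2}} = - \frac{957}{1369}$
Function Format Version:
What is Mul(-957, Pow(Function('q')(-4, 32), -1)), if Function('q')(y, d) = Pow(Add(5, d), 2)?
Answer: Rational(-957, 1369) ≈ -0.69905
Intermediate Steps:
Mul(-957, Pow(Function('q')(-4, 32), -1)) = Mul(-957, Pow(Pow(Add(5, 32), 2), -1)) = Mul(-957, Pow(Pow(37, 2), -1)) = Mul(-957, Pow(1369, -1)) = Mul(-957, Rational(1, 1369)) = Rational(-957, 1369)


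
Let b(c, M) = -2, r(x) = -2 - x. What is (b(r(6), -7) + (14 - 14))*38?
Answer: -76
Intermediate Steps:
(b(r(6), -7) + (14 - 14))*38 = (-2 + (14 - 14))*38 = (-2 + 0)*38 = -2*38 = -76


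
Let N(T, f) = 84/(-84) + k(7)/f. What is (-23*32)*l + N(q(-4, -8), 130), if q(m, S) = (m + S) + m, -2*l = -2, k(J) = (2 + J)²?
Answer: -95729/130 ≈ -736.38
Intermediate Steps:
l = 1 (l = -½*(-2) = 1)
q(m, S) = S + 2*m (q(m, S) = (S + m) + m = S + 2*m)
N(T, f) = -1 + 81/f (N(T, f) = 84/(-84) + (2 + 7)²/f = 84*(-1/84) + 9²/f = -1 + 81/f)
(-23*32)*l + N(q(-4, -8), 130) = -23*32*1 + (81 - 1*130)/130 = -736*1 + (81 - 130)/130 = -736 + (1/130)*(-49) = -736 - 49/130 = -95729/130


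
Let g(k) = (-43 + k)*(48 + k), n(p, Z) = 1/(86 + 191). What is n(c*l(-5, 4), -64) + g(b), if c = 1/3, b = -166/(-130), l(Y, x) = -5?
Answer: -2406166247/1170325 ≈ -2056.0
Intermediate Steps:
b = 83/65 (b = -166*(-1/130) = 83/65 ≈ 1.2769)
c = ⅓ ≈ 0.33333
n(p, Z) = 1/277
n(c*l(-5, 4), -64) + g(b) = 1/277 + (-2064 + (83/65)² + 5*(83/65)) = 1/277 + (-2064 + 6889/4225 + 83/13) = 1/277 - 8686536/4225 = -2406166247/1170325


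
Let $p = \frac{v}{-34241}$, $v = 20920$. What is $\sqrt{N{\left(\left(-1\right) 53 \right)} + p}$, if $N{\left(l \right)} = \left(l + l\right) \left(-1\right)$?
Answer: $\frac{\sqrt{123562962866}}{34241} \approx 10.266$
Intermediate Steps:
$p = - \frac{20920}{34241}$ ($p = \frac{20920}{-34241} = 20920 \left(- \frac{1}{34241}\right) = - \frac{20920}{34241} \approx -0.61096$)
$N{\left(l \right)} = - 2 l$ ($N{\left(l \right)} = 2 l \left(-1\right) = - 2 l$)
$\sqrt{N{\left(\left(-1\right) 53 \right)} + p} = \sqrt{- 2 \left(\left(-1\right) 53\right) - \frac{20920}{34241}} = \sqrt{\left(-2\right) \left(-53\right) - \frac{20920}{34241}} = \sqrt{106 - \frac{20920}{34241}} = \sqrt{\frac{3608626}{34241}} = \frac{\sqrt{123562962866}}{34241}$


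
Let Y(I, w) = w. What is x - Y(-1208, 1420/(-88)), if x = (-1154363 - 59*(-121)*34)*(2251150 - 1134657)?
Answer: -22392399238547/22 ≈ -1.0178e+12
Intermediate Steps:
x = -1017836329041 (x = (-1154363 + 7139*34)*1116493 = (-1154363 + 242726)*1116493 = -911637*1116493 = -1017836329041)
x - Y(-1208, 1420/(-88)) = -1017836329041 - 1420/(-88) = -1017836329041 - 1420*(-1)/88 = -1017836329041 - 1*(-355/22) = -1017836329041 + 355/22 = -22392399238547/22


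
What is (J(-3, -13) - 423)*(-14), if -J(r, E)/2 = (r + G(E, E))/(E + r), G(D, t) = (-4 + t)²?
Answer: 10843/2 ≈ 5421.5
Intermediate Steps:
J(r, E) = -2*(r + (-4 + E)²)/(E + r)
(J(-3, -13) - 423)*(-14) = (2*(-1*(-3) - (-4 - 13)²)/(-13 - 3) - 423)*(-14) = (2*(3 - 1*(-17)²)/(-16) - 423)*(-14) = (2*(-1/16)*(3 - 1*289) - 423)*(-14) = (2*(-1/16)*(3 - 289) - 423)*(-14) = (2*(-1/16)*(-286) - 423)*(-14) = (143/4 - 423)*(-14) = -1549/4*(-14) = 10843/2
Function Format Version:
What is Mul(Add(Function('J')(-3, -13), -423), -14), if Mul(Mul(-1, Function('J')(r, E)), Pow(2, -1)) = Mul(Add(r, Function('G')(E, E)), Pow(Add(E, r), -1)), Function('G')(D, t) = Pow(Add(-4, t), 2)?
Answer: Rational(10843, 2) ≈ 5421.5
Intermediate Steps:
Function('J')(r, E) = Mul(-2, Pow(Add(E, r), -1), Add(r, Pow(Add(-4, E), 2))) (Function('J')(r, E) = Mul(-2, Mul(Add(r, Pow(Add(-4, E), 2)), Pow(Add(E, r), -1))) = Mul(-2, Mul(Pow(Add(E, r), -1), Add(r, Pow(Add(-4, E), 2)))) = Mul(-2, Pow(Add(E, r), -1), Add(r, Pow(Add(-4, E), 2))))
Mul(Add(Function('J')(-3, -13), -423), -14) = Mul(Add(Mul(2, Pow(Add(-13, -3), -1), Add(Mul(-1, -3), Mul(-1, Pow(Add(-4, -13), 2)))), -423), -14) = Mul(Add(Mul(2, Pow(-16, -1), Add(3, Mul(-1, Pow(-17, 2)))), -423), -14) = Mul(Add(Mul(2, Rational(-1, 16), Add(3, Mul(-1, 289))), -423), -14) = Mul(Add(Mul(2, Rational(-1, 16), Add(3, -289)), -423), -14) = Mul(Add(Mul(2, Rational(-1, 16), -286), -423), -14) = Mul(Add(Rational(143, 4), -423), -14) = Mul(Rational(-1549, 4), -14) = Rational(10843, 2)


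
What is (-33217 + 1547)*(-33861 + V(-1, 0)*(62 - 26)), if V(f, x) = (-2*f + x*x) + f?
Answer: 1071237750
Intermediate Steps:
V(f, x) = x**2 - f (V(f, x) = (-2*f + x**2) + f = (x**2 - 2*f) + f = x**2 - f)
(-33217 + 1547)*(-33861 + V(-1, 0)*(62 - 26)) = (-33217 + 1547)*(-33861 + (0**2 - 1*(-1))*(62 - 26)) = -31670*(-33861 + (0 + 1)*36) = -31670*(-33861 + 1*36) = -31670*(-33861 + 36) = -31670*(-33825) = 1071237750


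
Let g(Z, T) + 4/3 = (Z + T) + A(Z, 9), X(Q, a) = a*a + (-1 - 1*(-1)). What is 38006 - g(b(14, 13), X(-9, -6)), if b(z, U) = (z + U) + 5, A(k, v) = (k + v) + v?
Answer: 113668/3 ≈ 37889.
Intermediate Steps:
A(k, v) = k + 2*v
X(Q, a) = a² (X(Q, a) = a² + (-1 + 1) = a² + 0 = a²)
b(z, U) = 5 + U + z (b(z, U) = (U + z) + 5 = 5 + U + z)
g(Z, T) = 50/3 + T + 2*Z (g(Z, T) = -4/3 + ((Z + T) + (Z + 2*9)) = -4/3 + ((T + Z) + (Z + 18)) = -4/3 + ((T + Z) + (18 + Z)) = -4/3 + (18 + T + 2*Z) = 50/3 + T + 2*Z)
38006 - g(b(14, 13), X(-9, -6)) = 38006 - (50/3 + (-6)² + 2*(5 + 13 + 14)) = 38006 - (50/3 + 36 + 2*32) = 38006 - (50/3 + 36 + 64) = 38006 - 1*350/3 = 38006 - 350/3 = 113668/3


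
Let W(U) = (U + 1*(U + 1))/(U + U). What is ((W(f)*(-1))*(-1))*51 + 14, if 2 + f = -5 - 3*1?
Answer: 1249/20 ≈ 62.450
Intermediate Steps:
f = -10 (f = -2 + (-5 - 3*1) = -2 + (-5 - 3) = -2 - 8 = -10)
W(U) = (1 + 2*U)/(2*U) (W(U) = (U + 1*(1 + U))/((2*U)) = (U + (1 + U))*(1/(2*U)) = (1 + 2*U)*(1/(2*U)) = (1 + 2*U)/(2*U))
((W(f)*(-1))*(-1))*51 + 14 = ((((1/2 - 10)/(-10))*(-1))*(-1))*51 + 14 = ((-1/10*(-19/2)*(-1))*(-1))*51 + 14 = (((19/20)*(-1))*(-1))*51 + 14 = -19/20*(-1)*51 + 14 = (19/20)*51 + 14 = 969/20 + 14 = 1249/20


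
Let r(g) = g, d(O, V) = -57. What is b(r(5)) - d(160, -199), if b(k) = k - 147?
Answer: -85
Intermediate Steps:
b(k) = -147 + k
b(r(5)) - d(160, -199) = (-147 + 5) - 1*(-57) = -142 + 57 = -85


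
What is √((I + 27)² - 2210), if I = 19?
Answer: I*√94 ≈ 9.6954*I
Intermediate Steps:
√((I + 27)² - 2210) = √((19 + 27)² - 2210) = √(46² - 2210) = √(2116 - 2210) = √(-94) = I*√94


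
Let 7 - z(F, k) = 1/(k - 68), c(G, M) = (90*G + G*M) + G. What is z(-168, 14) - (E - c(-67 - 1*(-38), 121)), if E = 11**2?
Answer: -338147/54 ≈ -6262.0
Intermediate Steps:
E = 121
c(G, M) = 91*G + G*M
z(F, k) = 7 - 1/(-68 + k) (z(F, k) = 7 - 1/(k - 68) = 7 - 1/(-68 + k))
z(-168, 14) - (E - c(-67 - 1*(-38), 121)) = (-477 + 7*14)/(-68 + 14) - (121 - (-67 - 1*(-38))*(91 + 121)) = (-477 + 98)/(-54) - (121 - (-67 + 38)*212) = -1/54*(-379) - (121 - (-29)*212) = 379/54 - (121 - 1*(-6148)) = 379/54 - (121 + 6148) = 379/54 - 1*6269 = 379/54 - 6269 = -338147/54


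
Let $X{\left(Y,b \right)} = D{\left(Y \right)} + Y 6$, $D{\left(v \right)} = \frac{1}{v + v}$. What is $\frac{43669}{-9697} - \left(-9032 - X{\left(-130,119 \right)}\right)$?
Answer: $\frac{20793743803}{2521220} \approx 8247.5$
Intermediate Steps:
$D{\left(v \right)} = \frac{1}{2 v}$
$X{\left(Y,b \right)} = \frac{1}{2 Y} + 6 Y$ ($X{\left(Y,b \right)} = \frac{1}{2 Y} + Y 6 = \frac{1}{2 Y} + 6 Y$)
$\frac{43669}{-9697} - \left(-9032 - X{\left(-130,119 \right)}\right) = \frac{43669}{-9697} + \left(\left(\left(\frac{1}{2 \left(-130\right)} + 6 \left(-130\right)\right) + 9471\right) - 439\right) = 43669 \left(- \frac{1}{9697}\right) + \left(\left(\left(\frac{1}{2} \left(- \frac{1}{130}\right) - 780\right) + 9471\right) - 439\right) = - \frac{43669}{9697} + \left(\left(\left(- \frac{1}{260} - 780\right) + 9471\right) - 439\right) = - \frac{43669}{9697} + \left(\left(- \frac{202801}{260} + 9471\right) - 439\right) = - \frac{43669}{9697} + \left(\frac{2259659}{260} - 439\right) = - \frac{43669}{9697} + \frac{2145519}{260} = \frac{20793743803}{2521220}$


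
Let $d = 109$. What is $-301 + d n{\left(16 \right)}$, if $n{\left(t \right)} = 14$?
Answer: $1225$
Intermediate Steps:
$-301 + d n{\left(16 \right)} = -301 + 109 \cdot 14 = -301 + 1526 = 1225$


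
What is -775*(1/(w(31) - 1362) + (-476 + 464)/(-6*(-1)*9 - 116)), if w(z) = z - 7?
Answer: -199925/1338 ≈ -149.42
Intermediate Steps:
w(z) = -7 + z
-775*(1/(w(31) - 1362) + (-476 + 464)/(-6*(-1)*9 - 116)) = -775*(1/((-7 + 31) - 1362) + (-476 + 464)/(-6*(-1)*9 - 116)) = -775*(1/(24 - 1362) - 12/(6*9 - 116)) = -775*(1/(-1338) - 12/(54 - 116)) = -775*(-1/1338 - 12/(-62)) = -775*(-1/1338 - 12*(-1/62)) = -775*(-1/1338 + 6/31) = -775*7997/41478 = -199925/1338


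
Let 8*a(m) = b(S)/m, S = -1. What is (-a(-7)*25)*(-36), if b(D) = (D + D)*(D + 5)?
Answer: 900/7 ≈ 128.57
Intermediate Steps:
b(D) = 2*D*(5 + D) (b(D) = (2*D)*(5 + D) = 2*D*(5 + D))
a(m) = -1/m (a(m) = ((2*(-1)*(5 - 1))/m)/8 = ((2*(-1)*4)/m)/8 = (-8/m)/8 = -1/m)
(-a(-7)*25)*(-36) = (-(-1)/(-7)*25)*(-36) = (-(-1)*(-1)/7*25)*(-36) = (-1*⅐*25)*(-36) = -⅐*25*(-36) = -25/7*(-36) = 900/7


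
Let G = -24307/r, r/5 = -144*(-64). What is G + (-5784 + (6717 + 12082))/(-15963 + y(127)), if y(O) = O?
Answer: -246164213/182430720 ≈ -1.3494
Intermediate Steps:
r = 46080 (r = 5*(-144*(-64)) = 5*9216 = 46080)
G = -24307/46080 ≈ -0.52750
G + (-5784 + (6717 + 12082))/(-15963 + y(127)) = -24307/46080 + (-5784 + (6717 + 12082))/(-15963 + 127) = -24307/46080 + (-5784 + 18799)/(-15836) = -24307/46080 + 13015*(-1/15836) = -24307/46080 - 13015/15836 = -246164213/182430720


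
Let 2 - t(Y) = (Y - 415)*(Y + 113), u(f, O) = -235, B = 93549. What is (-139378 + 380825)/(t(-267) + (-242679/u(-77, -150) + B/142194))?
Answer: -2689364652910/1158325424533 ≈ -2.3218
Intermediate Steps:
t(Y) = 2 - (-415 + Y)*(113 + Y) (t(Y) = 2 - (Y - 415)*(Y + 113) = 2 - (-415 + Y)*(113 + Y))
(-139378 + 380825)/(t(-267) + (-242679/u(-77, -150) + B/142194)) = (-139378 + 380825)/((46897 - 1*(-267)**2 + 302*(-267)) + (-242679/(-235) + 93549/142194)) = 241447/((46897 - 1*71289 - 80634) + (-242679*(-1/235) + 93549*(1/142194))) = 241447/((46897 - 71289 - 80634) + (242679/235 + 31183/47398)) = 241447/(-105026 + 11509827247/11138530) = 241447/(-1158325424533/11138530) = 241447*(-11138530/1158325424533) = -2689364652910/1158325424533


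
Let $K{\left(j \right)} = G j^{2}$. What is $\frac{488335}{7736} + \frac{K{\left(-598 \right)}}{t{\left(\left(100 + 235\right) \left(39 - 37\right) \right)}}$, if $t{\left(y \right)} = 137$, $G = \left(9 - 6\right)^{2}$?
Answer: $\frac{25816673}{1096} \approx 23555.0$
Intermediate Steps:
$G = 9$ ($G = 3^{2} = 9$)
$K{\left(j \right)} = 9 j^{2}$
$\frac{488335}{7736} + \frac{K{\left(-598 \right)}}{t{\left(\left(100 + 235\right) \left(39 - 37\right) \right)}} = \frac{488335}{7736} + \frac{9 \left(-598\right)^{2}}{137} = 488335 \cdot \frac{1}{7736} + 9 \cdot 357604 \cdot \frac{1}{137} = \frac{505}{8} + 3218436 \cdot \frac{1}{137} = \frac{505}{8} + \frac{3218436}{137} = \frac{25816673}{1096}$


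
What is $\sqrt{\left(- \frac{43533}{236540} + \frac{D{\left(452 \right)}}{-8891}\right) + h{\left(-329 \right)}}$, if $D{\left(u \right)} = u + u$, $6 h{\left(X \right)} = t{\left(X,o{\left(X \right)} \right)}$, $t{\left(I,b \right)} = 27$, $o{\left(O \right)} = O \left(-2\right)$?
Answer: $\frac{\sqrt{4659873754717997095}}{1051538570} \approx 2.0529$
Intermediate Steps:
$o{\left(O \right)} = - 2 O$
$h{\left(X \right)} = \frac{9}{2}$ ($h{\left(X \right)} = \frac{1}{6} \cdot 27 = \frac{9}{2}$)
$D{\left(u \right)} = 2 u$
$\sqrt{\left(- \frac{43533}{236540} + \frac{D{\left(452 \right)}}{-8891}\right) + h{\left(-329 \right)}} = \sqrt{\left(- \frac{43533}{236540} + \frac{2 \cdot 452}{-8891}\right) + \frac{9}{2}} = \sqrt{\left(\left(-43533\right) \frac{1}{236540} + 904 \left(- \frac{1}{8891}\right)\right) + \frac{9}{2}} = \sqrt{\left(- \frac{43533}{236540} - \frac{904}{8891}\right) + \frac{9}{2}} = \sqrt{- \frac{600884063}{2103077140} + \frac{9}{2}} = \sqrt{\frac{8862963067}{2103077140}} = \frac{\sqrt{4659873754717997095}}{1051538570}$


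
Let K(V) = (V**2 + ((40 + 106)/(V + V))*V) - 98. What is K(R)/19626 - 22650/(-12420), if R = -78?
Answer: 1443838/677097 ≈ 2.1324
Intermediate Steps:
K(V) = -25 + V**2 (K(V) = (V**2 + (146/((2*V)))*V) - 98 = (V**2 + (146*(1/(2*V)))*V) - 98 = (V**2 + (73/V)*V) - 98 = (V**2 + 73) - 98 = (73 + V**2) - 98 = -25 + V**2)
K(R)/19626 - 22650/(-12420) = (-25 + (-78)**2)/19626 - 22650/(-12420) = (-25 + 6084)*(1/19626) - 22650*(-1/12420) = 6059*(1/19626) + 755/414 = 6059/19626 + 755/414 = 1443838/677097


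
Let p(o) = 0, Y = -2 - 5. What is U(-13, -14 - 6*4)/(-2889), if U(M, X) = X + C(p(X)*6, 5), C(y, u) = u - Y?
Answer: 26/2889 ≈ 0.0089996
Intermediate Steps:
Y = -7
C(y, u) = 7 + u (C(y, u) = u - 1*(-7) = u + 7 = 7 + u)
U(M, X) = 12 + X (U(M, X) = X + (7 + 5) = X + 12 = 12 + X)
U(-13, -14 - 6*4)/(-2889) = (12 + (-14 - 6*4))/(-2889) = (12 + (-14 - 1*24))*(-1/2889) = (12 + (-14 - 24))*(-1/2889) = (12 - 38)*(-1/2889) = -26*(-1/2889) = 26/2889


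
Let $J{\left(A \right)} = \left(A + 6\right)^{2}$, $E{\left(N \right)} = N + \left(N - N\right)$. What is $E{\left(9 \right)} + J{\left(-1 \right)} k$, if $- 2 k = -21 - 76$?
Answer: $\frac{2443}{2} \approx 1221.5$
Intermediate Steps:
$E{\left(N \right)} = N$ ($E{\left(N \right)} = N + 0 = N$)
$k = \frac{97}{2}$ ($k = - \frac{-21 - 76}{2} = \left(- \frac{1}{2}\right) \left(-97\right) = \frac{97}{2} \approx 48.5$)
$J{\left(A \right)} = \left(6 + A\right)^{2}$
$E{\left(9 \right)} + J{\left(-1 \right)} k = 9 + \left(6 - 1\right)^{2} \cdot \frac{97}{2} = 9 + 5^{2} \cdot \frac{97}{2} = 9 + 25 \cdot \frac{97}{2} = 9 + \frac{2425}{2} = \frac{2443}{2}$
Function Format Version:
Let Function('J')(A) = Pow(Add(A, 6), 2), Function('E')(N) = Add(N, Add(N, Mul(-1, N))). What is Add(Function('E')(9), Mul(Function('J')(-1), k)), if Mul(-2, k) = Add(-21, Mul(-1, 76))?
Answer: Rational(2443, 2) ≈ 1221.5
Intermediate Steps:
Function('E')(N) = N (Function('E')(N) = Add(N, 0) = N)
k = Rational(97, 2) (k = Mul(Rational(-1, 2), Add(-21, Mul(-1, 76))) = Mul(Rational(-1, 2), Add(-21, -76)) = Mul(Rational(-1, 2), -97) = Rational(97, 2) ≈ 48.500)
Function('J')(A) = Pow(Add(6, A), 2)
Add(Function('E')(9), Mul(Function('J')(-1), k)) = Add(9, Mul(Pow(Add(6, -1), 2), Rational(97, 2))) = Add(9, Mul(Pow(5, 2), Rational(97, 2))) = Add(9, Mul(25, Rational(97, 2))) = Add(9, Rational(2425, 2)) = Rational(2443, 2)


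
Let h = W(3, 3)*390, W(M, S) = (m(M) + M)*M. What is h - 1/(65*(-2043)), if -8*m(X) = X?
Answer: 1631386579/531180 ≈ 3071.3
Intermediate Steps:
m(X) = -X/8
W(M, S) = 7*M²/8 (W(M, S) = (-M/8 + M)*M = (7*M/8)*M = 7*M²/8)
h = 12285/4 (h = ((7/8)*3²)*390 = ((7/8)*9)*390 = (63/8)*390 = 12285/4 ≈ 3071.3)
h - 1/(65*(-2043)) = 12285/4 - 1/(65*(-2043)) = 12285/4 - 1/(-132795) = 12285/4 - 1*(-1/132795) = 12285/4 + 1/132795 = 1631386579/531180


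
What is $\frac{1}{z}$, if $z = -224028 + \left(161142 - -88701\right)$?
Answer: $\frac{1}{25815} \approx 3.8737 \cdot 10^{-5}$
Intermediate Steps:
$z = 25815$ ($z = -224028 + \left(161142 + 88701\right) = -224028 + 249843 = 25815$)
$\frac{1}{z} = \frac{1}{25815}$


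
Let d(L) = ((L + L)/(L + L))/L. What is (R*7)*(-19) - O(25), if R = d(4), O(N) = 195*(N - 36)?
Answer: 8447/4 ≈ 2111.8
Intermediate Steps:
O(N) = -7020 + 195*N (O(N) = 195*(-36 + N) = -7020 + 195*N)
d(L) = 1/L (d(L) = ((2*L)/((2*L)))/L = ((2*L)*(1/(2*L)))/L = 1/L)
R = 1/4 ≈ 0.25000
(R*7)*(-19) - O(25) = ((1/4)*7)*(-19) - (-7020 + 195*25) = (7/4)*(-19) - (-7020 + 4875) = -133/4 - 1*(-2145) = -133/4 + 2145 = 8447/4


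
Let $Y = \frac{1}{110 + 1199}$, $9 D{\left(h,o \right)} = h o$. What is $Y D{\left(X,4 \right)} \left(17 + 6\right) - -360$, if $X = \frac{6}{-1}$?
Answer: $\frac{1413536}{3927} \approx 359.95$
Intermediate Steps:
$X = -6$ ($X = 6 \left(-1\right) = -6$)
$D{\left(h,o \right)} = \frac{h o}{9}$
$Y = \frac{1}{1309} \approx 0.00076394$
$Y D{\left(X,4 \right)} \left(17 + 6\right) - -360 = \frac{\frac{1}{9} \left(-6\right) 4 \left(17 + 6\right)}{1309} - -360 = \frac{\left(- \frac{8}{3}\right) 23}{1309} + 360 = \frac{1}{1309} \left(- \frac{184}{3}\right) + 360 = - \frac{184}{3927} + 360 = \frac{1413536}{3927}$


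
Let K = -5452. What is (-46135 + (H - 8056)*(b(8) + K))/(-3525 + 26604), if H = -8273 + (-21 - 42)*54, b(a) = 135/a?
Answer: 857554531/184632 ≈ 4644.7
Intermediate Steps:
H = -11675 (H = -8273 - 63*54 = -8273 - 3402 = -11675)
(-46135 + (H - 8056)*(b(8) + K))/(-3525 + 26604) = (-46135 + (-11675 - 8056)*(135/8 - 5452))/(-3525 + 26604) = (-46135 - 19731*(135*(⅛) - 5452))/23079 = (-46135 - 19731*(135/8 - 5452))*(1/23079) = (-46135 - 19731*(-43481/8))*(1/23079) = (-46135 + 857923611/8)*(1/23079) = (857554531/8)*(1/23079) = 857554531/184632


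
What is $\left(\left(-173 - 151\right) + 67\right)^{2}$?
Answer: $66049$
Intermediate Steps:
$\left(\left(-173 - 151\right) + 67\right)^{2} = \left(-324 + 67\right)^{2} = \left(-257\right)^{2} = 66049$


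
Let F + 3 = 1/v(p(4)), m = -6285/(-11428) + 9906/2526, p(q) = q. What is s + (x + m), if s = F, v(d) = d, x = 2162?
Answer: 5205035651/2405594 ≈ 2163.7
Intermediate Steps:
m = 21513613/4811188 (m = -6285*(-1/11428) + 9906*(1/2526) = 6285/11428 + 1651/421 = 21513613/4811188 ≈ 4.4716)
F = -11/4 (F = -3 + 1/4 = -3 + ¼ = -11/4 ≈ -2.7500)
s = -11/4 ≈ -2.7500
s + (x + m) = -11/4 + (2162 + 21513613/4811188) = -11/4 + 10423302069/4811188 = 5205035651/2405594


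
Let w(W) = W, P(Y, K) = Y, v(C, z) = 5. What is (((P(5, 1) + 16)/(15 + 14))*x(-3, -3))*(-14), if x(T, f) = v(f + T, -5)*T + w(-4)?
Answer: 5586/29 ≈ 192.62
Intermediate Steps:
x(T, f) = -4 + 5*T (x(T, f) = 5*T - 4 = -4 + 5*T)
(((P(5, 1) + 16)/(15 + 14))*x(-3, -3))*(-14) = (((5 + 16)/(15 + 14))*(-4 + 5*(-3)))*(-14) = ((21/29)*(-4 - 15))*(-14) = ((21*(1/29))*(-19))*(-14) = ((21/29)*(-19))*(-14) = -399/29*(-14) = 5586/29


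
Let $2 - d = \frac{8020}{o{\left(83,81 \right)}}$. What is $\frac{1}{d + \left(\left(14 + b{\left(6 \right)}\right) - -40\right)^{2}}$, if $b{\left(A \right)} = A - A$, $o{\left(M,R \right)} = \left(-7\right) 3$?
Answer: $\frac{21}{69298} \approx 0.00030304$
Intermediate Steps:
$o{\left(M,R \right)} = -21$
$b{\left(A \right)} = 0$
$d = \frac{8062}{21}$ ($d = 2 - \frac{8020}{-21} = 2 - 8020 \left(- \frac{1}{21}\right) = 2 - - \frac{8020}{21} = 2 + \frac{8020}{21} = \frac{8062}{21} \approx 383.9$)
$\frac{1}{d + \left(\left(14 + b{\left(6 \right)}\right) - -40\right)^{2}} = \frac{1}{\frac{8062}{21} + \left(\left(14 + 0\right) - -40\right)^{2}} = \frac{1}{\frac{8062}{21} + \left(14 + 40\right)^{2}} = \frac{1}{\frac{8062}{21} + 54^{2}} = \frac{1}{\frac{8062}{21} + 2916} = \frac{1}{\frac{69298}{21}} = \frac{21}{69298}$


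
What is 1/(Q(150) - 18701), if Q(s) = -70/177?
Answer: -177/3310147 ≈ -5.3472e-5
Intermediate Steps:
Q(s) = -70/177 (Q(s) = -70*1/177 = -70/177)
1/(Q(150) - 18701) = 1/(-70/177 - 18701) = 1/(-3310147/177) = -177/3310147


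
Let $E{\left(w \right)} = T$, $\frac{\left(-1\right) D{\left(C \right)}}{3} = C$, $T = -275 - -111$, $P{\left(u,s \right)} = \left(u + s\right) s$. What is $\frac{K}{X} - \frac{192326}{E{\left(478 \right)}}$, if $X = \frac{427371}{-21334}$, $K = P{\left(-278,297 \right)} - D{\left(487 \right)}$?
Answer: $\frac{9556541707}{11681474} \approx 818.09$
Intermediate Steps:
$P{\left(u,s \right)} = s \left(s + u\right)$ ($P{\left(u,s \right)} = \left(s + u\right) s = s \left(s + u\right)$)
$T = -164$ ($T = -275 + 111 = -164$)
$D{\left(C \right)} = - 3 C$
$E{\left(w \right)} = -164$
$K = 7104$ ($K = 297 \left(297 - 278\right) - \left(-3\right) 487 = 297 \cdot 19 - -1461 = 5643 + 1461 = 7104$)
$X = - \frac{427371}{21334}$ ($X = 427371 \left(- \frac{1}{21334}\right) = - \frac{427371}{21334} \approx -20.032$)
$\frac{K}{X} - \frac{192326}{E{\left(478 \right)}} = \frac{7104}{- \frac{427371}{21334}} - \frac{192326}{-164} = 7104 \left(- \frac{21334}{427371}\right) - - \frac{96163}{82} = - \frac{50518912}{142457} + \frac{96163}{82} = \frac{9556541707}{11681474}$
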